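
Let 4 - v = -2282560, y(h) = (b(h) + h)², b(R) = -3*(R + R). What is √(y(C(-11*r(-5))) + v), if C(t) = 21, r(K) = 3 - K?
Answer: √2293589 ≈ 1514.5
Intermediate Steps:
b(R) = -6*R
y(h) = 25*h² (y(h) = (-6*h + h)² = (-5*h)² = 25*h²)
v = 2282564 (v = 4 - 1*(-2282560) = 4 + 2282560 = 2282564)
√(y(C(-11*r(-5))) + v) = √(25*21² + 2282564) = √(25*441 + 2282564) = √(11025 + 2282564) = √2293589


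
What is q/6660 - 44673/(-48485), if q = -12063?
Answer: -3831365/4305468 ≈ -0.88988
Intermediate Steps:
q/6660 - 44673/(-48485) = -12063/6660 - 44673/(-48485) = -12063*1/6660 - 44673*(-1/48485) = -4021/2220 + 44673/48485 = -3831365/4305468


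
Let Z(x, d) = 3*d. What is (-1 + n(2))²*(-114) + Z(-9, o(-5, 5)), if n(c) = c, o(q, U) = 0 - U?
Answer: -129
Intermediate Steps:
o(q, U) = -U
(-1 + n(2))²*(-114) + Z(-9, o(-5, 5)) = (-1 + 2)²*(-114) + 3*(-1*5) = 1²*(-114) + 3*(-5) = 1*(-114) - 15 = -114 - 15 = -129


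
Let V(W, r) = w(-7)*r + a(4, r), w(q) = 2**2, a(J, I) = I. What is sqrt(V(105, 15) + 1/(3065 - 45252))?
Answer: 2*sqrt(33370170122)/42187 ≈ 8.6602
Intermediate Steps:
w(q) = 4
V(W, r) = 5*r (V(W, r) = 4*r + r = 5*r)
sqrt(V(105, 15) + 1/(3065 - 45252)) = sqrt(5*15 + 1/(3065 - 45252)) = sqrt(75 + 1/(-42187)) = sqrt(75 - 1/42187) = sqrt(3164024/42187) = 2*sqrt(33370170122)/42187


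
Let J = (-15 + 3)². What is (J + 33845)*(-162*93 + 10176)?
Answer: -166206210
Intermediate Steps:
J = 144 (J = (-12)² = 144)
(J + 33845)*(-162*93 + 10176) = (144 + 33845)*(-162*93 + 10176) = 33989*(-15066 + 10176) = 33989*(-4890) = -166206210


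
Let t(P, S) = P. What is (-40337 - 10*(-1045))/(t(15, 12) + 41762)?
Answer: -29887/41777 ≈ -0.71539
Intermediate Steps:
(-40337 - 10*(-1045))/(t(15, 12) + 41762) = (-40337 - 10*(-1045))/(15 + 41762) = (-40337 + 10450)/41777 = -29887*1/41777 = -29887/41777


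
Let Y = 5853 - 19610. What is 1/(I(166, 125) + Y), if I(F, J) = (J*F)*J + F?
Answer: 1/2580159 ≈ 3.8757e-7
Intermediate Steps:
I(F, J) = F + F*J² (I(F, J) = (F*J)*J + F = F*J² + F = F + F*J²)
Y = -13757
1/(I(166, 125) + Y) = 1/(166*(1 + 125²) - 13757) = 1/(166*(1 + 15625) - 13757) = 1/(166*15626 - 13757) = 1/(2593916 - 13757) = 1/2580159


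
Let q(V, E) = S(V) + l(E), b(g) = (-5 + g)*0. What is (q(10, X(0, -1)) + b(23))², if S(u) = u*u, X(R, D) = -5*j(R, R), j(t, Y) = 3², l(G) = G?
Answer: 3025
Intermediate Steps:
j(t, Y) = 9
X(R, D) = -45 (X(R, D) = -5*9 = -45)
b(g) = 0
S(u) = u²
q(V, E) = E + V² (q(V, E) = V² + E = E + V²)
(q(10, X(0, -1)) + b(23))² = ((-45 + 10²) + 0)² = ((-45 + 100) + 0)² = (55 + 0)² = 55² = 3025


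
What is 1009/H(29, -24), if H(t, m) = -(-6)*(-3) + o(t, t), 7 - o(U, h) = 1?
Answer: -1009/12 ≈ -84.083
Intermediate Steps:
o(U, h) = 6 (o(U, h) = 7 - 1*1 = 7 - 1 = 6)
H(t, m) = -12 (H(t, m) = -(-6)*(-3) + 6 = -3*6 + 6 = -18 + 6 = -12)
1009/H(29, -24) = 1009/(-12) = 1009*(-1/12) = -1009/12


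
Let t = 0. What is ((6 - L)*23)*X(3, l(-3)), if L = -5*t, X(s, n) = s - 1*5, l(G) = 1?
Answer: -276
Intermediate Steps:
X(s, n) = -5 + s (X(s, n) = s - 5 = -5 + s)
L = 0 (L = -5*0 = 0)
((6 - L)*23)*X(3, l(-3)) = ((6 - 1*0)*23)*(-5 + 3) = ((6 + 0)*23)*(-2) = (6*23)*(-2) = 138*(-2) = -276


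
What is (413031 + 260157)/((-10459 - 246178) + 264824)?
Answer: 224396/2729 ≈ 82.226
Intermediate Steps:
(413031 + 260157)/((-10459 - 246178) + 264824) = 673188/(-256637 + 264824) = 673188/8187 = 673188*(1/8187) = 224396/2729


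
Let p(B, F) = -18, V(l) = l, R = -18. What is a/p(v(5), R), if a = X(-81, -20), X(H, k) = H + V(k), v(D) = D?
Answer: 101/18 ≈ 5.6111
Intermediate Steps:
X(H, k) = H + k
a = -101 (a = -81 - 20 = -101)
a/p(v(5), R) = -101/(-18) = -101*(-1/18) = 101/18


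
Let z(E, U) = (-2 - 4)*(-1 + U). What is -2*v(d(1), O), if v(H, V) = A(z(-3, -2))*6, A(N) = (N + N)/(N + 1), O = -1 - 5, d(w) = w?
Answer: -432/19 ≈ -22.737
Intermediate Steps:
z(E, U) = 6 - 6*U (z(E, U) = -6*(-1 + U) = 6 - 6*U)
O = -6
A(N) = 2*N/(1 + N) (A(N) = (2*N)/(1 + N) = 2*N/(1 + N))
v(H, V) = 216/19 (v(H, V) = (2*(6 - 6*(-2))/(1 + (6 - 6*(-2))))*6 = (2*(6 + 12)/(1 + (6 + 12)))*6 = (2*18/(1 + 18))*6 = (2*18/19)*6 = (2*18*(1/19))*6 = (36/19)*6 = 216/19)
-2*v(d(1), O) = -2*216/19 = -432/19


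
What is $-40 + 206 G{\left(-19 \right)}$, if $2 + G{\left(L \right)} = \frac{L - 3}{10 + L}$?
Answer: $\frac{464}{9} \approx 51.556$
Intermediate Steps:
$G{\left(L \right)} = -2 + \frac{-3 + L}{10 + L}$ ($G{\left(L \right)} = -2 + \frac{L - 3}{10 + L} = -2 + \frac{-3 + L}{10 + L}$)
$-40 + 206 G{\left(-19 \right)} = -40 + 206 \frac{-23 - -19}{10 - 19} = -40 + 206 \frac{-23 + 19}{-9} = -40 + 206 \left(\left(- \frac{1}{9}\right) \left(-4\right)\right) = -40 + 206 \cdot \frac{4}{9} = -40 + \frac{824}{9} = \frac{464}{9}$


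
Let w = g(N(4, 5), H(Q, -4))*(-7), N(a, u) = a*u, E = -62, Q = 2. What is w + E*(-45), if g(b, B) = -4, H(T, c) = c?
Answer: 2818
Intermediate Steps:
w = 28 (w = -4*(-7) = 28)
w + E*(-45) = 28 - 62*(-45) = 28 + 2790 = 2818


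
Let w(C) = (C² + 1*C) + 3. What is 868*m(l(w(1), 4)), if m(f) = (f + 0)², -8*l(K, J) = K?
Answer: 5425/16 ≈ 339.06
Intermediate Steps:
w(C) = 3 + C + C² (w(C) = (C² + C) + 3 = (C + C²) + 3 = 3 + C + C²)
l(K, J) = -K/8
m(f) = f²
868*m(l(w(1), 4)) = 868*(-(3 + 1 + 1²)/8)² = 868*(-(3 + 1 + 1)/8)² = 868*(-⅛*5)² = 868*(-5/8)² = 868*(25/64) = 5425/16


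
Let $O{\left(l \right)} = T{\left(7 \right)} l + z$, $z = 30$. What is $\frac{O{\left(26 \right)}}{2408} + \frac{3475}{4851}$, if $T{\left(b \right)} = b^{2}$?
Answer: $\frac{262384}{208593} \approx 1.2579$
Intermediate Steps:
$O{\left(l \right)} = 30 + 49 l$ ($O{\left(l \right)} = 7^{2} l + 30 = 49 l + 30 = 30 + 49 l$)
$\frac{O{\left(26 \right)}}{2408} + \frac{3475}{4851} = \frac{30 + 49 \cdot 26}{2408} + \frac{3475}{4851} = \left(30 + 1274\right) \frac{1}{2408} + 3475 \cdot \frac{1}{4851} = 1304 \cdot \frac{1}{2408} + \frac{3475}{4851} = \frac{163}{301} + \frac{3475}{4851} = \frac{262384}{208593}$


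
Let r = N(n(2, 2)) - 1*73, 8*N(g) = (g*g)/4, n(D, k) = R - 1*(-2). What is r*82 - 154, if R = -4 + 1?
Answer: -98199/16 ≈ -6137.4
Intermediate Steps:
R = -3
n(D, k) = -1 (n(D, k) = -3 - 1*(-2) = -3 + 2 = -1)
N(g) = g²/32 (N(g) = ((g*g)/4)/8 = (g²*(¼))/8 = (g²/4)/8 = g²/32)
r = -2335/32 (r = (1/32)*(-1)² - 1*73 = (1/32)*1 - 73 = 1/32 - 73 = -2335/32 ≈ -72.969)
r*82 - 154 = -2335/32*82 - 154 = -95735/16 - 154 = -98199/16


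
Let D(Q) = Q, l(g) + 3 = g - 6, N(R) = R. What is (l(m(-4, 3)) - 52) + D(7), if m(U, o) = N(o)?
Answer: -51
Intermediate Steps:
m(U, o) = o
l(g) = -9 + g (l(g) = -3 + (g - 6) = -3 + (-6 + g) = -9 + g)
(l(m(-4, 3)) - 52) + D(7) = ((-9 + 3) - 52) + 7 = (-6 - 52) + 7 = -58 + 7 = -51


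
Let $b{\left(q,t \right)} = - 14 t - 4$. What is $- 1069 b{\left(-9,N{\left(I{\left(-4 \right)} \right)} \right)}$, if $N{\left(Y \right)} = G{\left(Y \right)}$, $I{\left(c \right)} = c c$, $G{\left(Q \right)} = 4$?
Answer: $64140$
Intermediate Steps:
$I{\left(c \right)} = c^{2}$
$N{\left(Y \right)} = 4$
$b{\left(q,t \right)} = -4 - 14 t$
$- 1069 b{\left(-9,N{\left(I{\left(-4 \right)} \right)} \right)} = - 1069 \left(-4 - 56\right) = \left(-1069\right) \left(-60\right) = 64140$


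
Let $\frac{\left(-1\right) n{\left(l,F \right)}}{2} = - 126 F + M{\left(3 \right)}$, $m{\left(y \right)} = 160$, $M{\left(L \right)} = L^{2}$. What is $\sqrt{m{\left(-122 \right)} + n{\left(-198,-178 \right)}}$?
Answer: $i \sqrt{44714} \approx 211.46 i$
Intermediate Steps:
$n{\left(l,F \right)} = -18 + 252 F$ ($n{\left(l,F \right)} = - 2 \left(- 126 F + 3^{2}\right) = - 2 \left(- 126 F + 9\right) = - 2 \left(9 - 126 F\right) = -18 + 252 F$)
$\sqrt{m{\left(-122 \right)} + n{\left(-198,-178 \right)}} = \sqrt{160 + \left(-18 + 252 \left(-178\right)\right)} = \sqrt{160 - 44874} = \sqrt{-44714} = i \sqrt{44714}$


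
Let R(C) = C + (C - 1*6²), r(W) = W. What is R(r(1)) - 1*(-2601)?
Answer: 2567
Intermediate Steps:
R(C) = -36 + 2*C (R(C) = C + (C - 1*36) = C + (C - 36) = C + (-36 + C) = -36 + 2*C)
R(r(1)) - 1*(-2601) = (-36 + 2*1) - 1*(-2601) = (-36 + 2) + 2601 = -34 + 2601 = 2567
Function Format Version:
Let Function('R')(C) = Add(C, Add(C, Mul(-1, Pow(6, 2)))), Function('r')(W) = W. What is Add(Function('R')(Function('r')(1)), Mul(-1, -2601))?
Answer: 2567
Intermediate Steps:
Function('R')(C) = Add(-36, Mul(2, C)) (Function('R')(C) = Add(C, Add(C, Mul(-1, 36))) = Add(C, Add(C, -36)) = Add(C, Add(-36, C)) = Add(-36, Mul(2, C)))
Add(Function('R')(Function('r')(1)), Mul(-1, -2601)) = Add(Add(-36, Mul(2, 1)), Mul(-1, -2601)) = Add(Add(-36, 2), 2601) = Add(-34, 2601) = 2567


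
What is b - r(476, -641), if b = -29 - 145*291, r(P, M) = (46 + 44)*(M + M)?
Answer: 73156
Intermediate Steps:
r(P, M) = 180*M (r(P, M) = 90*(2*M) = 180*M)
b = -42224 (b = -29 - 42195 = -42224)
b - r(476, -641) = -42224 - 180*(-641) = -42224 - 1*(-115380) = -42224 + 115380 = 73156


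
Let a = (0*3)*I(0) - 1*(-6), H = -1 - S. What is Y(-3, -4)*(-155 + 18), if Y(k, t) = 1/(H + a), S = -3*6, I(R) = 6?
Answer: -137/23 ≈ -5.9565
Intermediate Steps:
S = -18
H = 17 (H = -1 - 1*(-18) = -1 + 18 = 17)
a = 6 (a = (0*3)*6 - 1*(-6) = 0*6 + 6 = 0 + 6 = 6)
Y(k, t) = 1/23 (Y(k, t) = 1/(17 + 6) = 1/23)
Y(-3, -4)*(-155 + 18) = (-155 + 18)/23 = (1/23)*(-137) = -137/23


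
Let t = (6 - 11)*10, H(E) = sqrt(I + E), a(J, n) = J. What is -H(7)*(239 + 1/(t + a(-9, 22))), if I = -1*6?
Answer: -14100/59 ≈ -238.98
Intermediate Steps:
I = -6
H(E) = sqrt(-6 + E)
t = -50 (t = -5*10 = -50)
-H(7)*(239 + 1/(t + a(-9, 22))) = -sqrt(-6 + 7)*(239 + 1/(-50 - 9)) = -sqrt(1)*(239 + 1/(-59)) = -(239 - 1/59) = -14100/59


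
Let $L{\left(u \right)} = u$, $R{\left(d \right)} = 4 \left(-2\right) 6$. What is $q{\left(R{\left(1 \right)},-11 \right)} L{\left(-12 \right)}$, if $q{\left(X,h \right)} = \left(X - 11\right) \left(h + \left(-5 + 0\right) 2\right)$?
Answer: $-14868$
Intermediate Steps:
$R{\left(d \right)} = -48$ ($R{\left(d \right)} = \left(-8\right) 6 = -48$)
$q{\left(X,h \right)} = \left(-11 + X\right) \left(-10 + h\right)$ ($q{\left(X,h \right)} = \left(-11 + X\right) \left(h - 10\right) = \left(-11 + X\right) \left(-10 + h\right)$)
$q{\left(R{\left(1 \right)},-11 \right)} L{\left(-12 \right)} = \left(110 - -121 - -480 - -528\right) \left(-12\right) = \left(110 + 121 + 480 + 528\right) \left(-12\right) = 1239 \left(-12\right) = -14868$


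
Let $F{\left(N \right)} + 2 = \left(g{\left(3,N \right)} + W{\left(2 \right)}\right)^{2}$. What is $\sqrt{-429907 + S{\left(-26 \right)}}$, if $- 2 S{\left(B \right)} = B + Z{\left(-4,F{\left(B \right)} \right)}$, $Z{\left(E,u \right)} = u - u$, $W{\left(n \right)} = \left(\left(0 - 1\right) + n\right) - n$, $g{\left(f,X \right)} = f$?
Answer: $3 i \sqrt{47766} \approx 655.66 i$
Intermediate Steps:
$W{\left(n \right)} = -1$ ($W{\left(n \right)} = \left(-1 + n\right) - n = -1$)
$F{\left(N \right)} = 2$ ($F{\left(N \right)} = -2 + \left(3 - 1\right)^{2} = -2 + 2^{2} = -2 + 4 = 2$)
$Z{\left(E,u \right)} = 0$
$S{\left(B \right)} = - \frac{B}{2}$ ($S{\left(B \right)} = - \frac{B + 0}{2} = - \frac{B}{2}$)
$\sqrt{-429907 + S{\left(-26 \right)}} = \sqrt{-429907 - -13} = \sqrt{-429907 + 13} = \sqrt{-429894} = 3 i \sqrt{47766}$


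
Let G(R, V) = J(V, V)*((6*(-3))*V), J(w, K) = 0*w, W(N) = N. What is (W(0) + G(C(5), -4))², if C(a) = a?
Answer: 0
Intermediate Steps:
J(w, K) = 0
G(R, V) = 0 (G(R, V) = 0*((6*(-3))*V) = 0*(-18*V) = 0)
(W(0) + G(C(5), -4))² = (0 + 0)² = 0² = 0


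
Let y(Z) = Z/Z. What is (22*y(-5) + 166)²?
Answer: 35344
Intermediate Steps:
y(Z) = 1
(22*y(-5) + 166)² = (22*1 + 166)² = (22 + 166)² = 188² = 35344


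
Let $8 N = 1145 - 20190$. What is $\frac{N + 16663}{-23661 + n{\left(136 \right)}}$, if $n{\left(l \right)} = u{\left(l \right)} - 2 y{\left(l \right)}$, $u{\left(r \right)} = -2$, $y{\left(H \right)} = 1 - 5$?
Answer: $- \frac{114259}{189240} \approx -0.60378$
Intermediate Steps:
$y{\left(H \right)} = -4$ ($y{\left(H \right)} = 1 - 5 = -4$)
$N = - \frac{19045}{8}$ ($N = \frac{1145 - 20190}{8} = \frac{1}{8} \left(-19045\right) = - \frac{19045}{8} \approx -2380.6$)
$n{\left(l \right)} = 6$ ($n{\left(l \right)} = -2 - -8 = -2 + 8 = 6$)
$\frac{N + 16663}{-23661 + n{\left(136 \right)}} = \frac{- \frac{19045}{8} + 16663}{-23661 + 6} = \frac{114259}{8 \left(-23655\right)} = \frac{114259}{8} \left(- \frac{1}{23655}\right) = - \frac{114259}{189240}$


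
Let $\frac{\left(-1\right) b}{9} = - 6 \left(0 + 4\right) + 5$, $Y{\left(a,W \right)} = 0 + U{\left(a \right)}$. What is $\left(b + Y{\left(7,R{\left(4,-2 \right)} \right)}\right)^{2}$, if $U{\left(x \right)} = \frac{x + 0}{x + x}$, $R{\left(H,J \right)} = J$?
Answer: $\frac{117649}{4} \approx 29412.0$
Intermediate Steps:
$U{\left(x \right)} = \frac{1}{2}$ ($U{\left(x \right)} = \frac{x}{2 x} = x \frac{1}{2 x} = \frac{1}{2}$)
$Y{\left(a,W \right)} = \frac{1}{2}$ ($Y{\left(a,W \right)} = 0 + \frac{1}{2} = \frac{1}{2}$)
$b = 171$ ($b = - 9 \left(- 6 \left(0 + 4\right) + 5\right) = - 9 \left(\left(-6\right) 4 + 5\right) = - 9 \left(-24 + 5\right) = \left(-9\right) \left(-19\right) = 171$)
$\left(b + Y{\left(7,R{\left(4,-2 \right)} \right)}\right)^{2} = \left(171 + \frac{1}{2}\right)^{2} = \left(\frac{343}{2}\right)^{2} = \frac{117649}{4}$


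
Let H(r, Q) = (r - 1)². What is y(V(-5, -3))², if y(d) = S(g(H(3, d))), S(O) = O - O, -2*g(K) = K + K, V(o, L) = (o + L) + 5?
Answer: 0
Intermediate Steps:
H(r, Q) = (-1 + r)²
V(o, L) = 5 + L + o (V(o, L) = (L + o) + 5 = 5 + L + o)
g(K) = -K (g(K) = -(K + K)/2 = -K)
S(O) = 0
y(d) = 0
y(V(-5, -3))² = 0² = 0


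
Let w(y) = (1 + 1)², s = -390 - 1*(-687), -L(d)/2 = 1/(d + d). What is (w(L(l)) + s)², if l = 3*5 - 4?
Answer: 90601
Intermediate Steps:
l = 11 (l = 15 - 4 = 11)
L(d) = -1/d (L(d) = -2/(d + d) = -2*1/(2*d) = -1/d)
s = 297 (s = -390 + 687 = 297)
w(y) = 4 (w(y) = 2² = 4)
(w(L(l)) + s)² = (4 + 297)² = 301² = 90601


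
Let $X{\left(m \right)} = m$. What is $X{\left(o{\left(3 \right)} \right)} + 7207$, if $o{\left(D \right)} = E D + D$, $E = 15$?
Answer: $7255$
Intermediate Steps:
$o{\left(D \right)} = 16 D$ ($o{\left(D \right)} = 15 D + D = 16 D$)
$X{\left(o{\left(3 \right)} \right)} + 7207 = 16 \cdot 3 + 7207 = 48 + 7207 = 7255$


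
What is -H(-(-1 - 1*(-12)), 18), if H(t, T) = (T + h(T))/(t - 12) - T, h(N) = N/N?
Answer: 433/23 ≈ 18.826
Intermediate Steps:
h(N) = 1
H(t, T) = -T + (1 + T)/(-12 + t) (H(t, T) = (T + 1)/(t - 12) - T = (1 + T)/(-12 + t) - T = -T + (1 + T)/(-12 + t))
-H(-(-1 - 1*(-12)), 18) = -(1 + 13*18 - 1*18*(-(-1 - 1*(-12))))/(-12 - (-1 - 1*(-12))) = -(1 + 234 - 1*18*(-(-1 + 12)))/(-12 - (-1 + 12)) = -(1 + 234 - 1*18*(-1*11))/(-12 - 1*11) = -(1 + 234 - 1*18*(-11))/(-12 - 11) = -(1 + 234 + 198)/(-23) = -(-1)*433/23 = -1*(-433/23) = 433/23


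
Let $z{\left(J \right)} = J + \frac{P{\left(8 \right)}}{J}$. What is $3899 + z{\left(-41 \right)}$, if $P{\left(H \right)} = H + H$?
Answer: $\frac{158162}{41} \approx 3857.6$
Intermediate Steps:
$P{\left(H \right)} = 2 H$
$z{\left(J \right)} = J + \frac{16}{J}$ ($z{\left(J \right)} = J + \frac{2 \cdot 8}{J} = J + \frac{16}{J}$)
$3899 + z{\left(-41 \right)} = 3899 - \left(41 - \frac{16}{-41}\right) = 3899 + \left(-41 + 16 \left(- \frac{1}{41}\right)\right) = 3899 - \frac{1697}{41} = \frac{158162}{41}$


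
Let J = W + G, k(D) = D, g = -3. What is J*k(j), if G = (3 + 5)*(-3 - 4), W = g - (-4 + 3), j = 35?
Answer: -2030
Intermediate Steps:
W = -2 (W = -3 - (-4 + 3) = -3 - 1*(-1) = -3 + 1 = -2)
G = -56 (G = 8*(-7) = -56)
J = -58 (J = -2 - 56 = -58)
J*k(j) = -58*35 = -2030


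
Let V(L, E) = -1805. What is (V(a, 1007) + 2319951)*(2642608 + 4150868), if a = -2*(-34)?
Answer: 15748269215496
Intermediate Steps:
a = 68
(V(a, 1007) + 2319951)*(2642608 + 4150868) = (-1805 + 2319951)*(2642608 + 4150868) = 2318146*6793476 = 15748269215496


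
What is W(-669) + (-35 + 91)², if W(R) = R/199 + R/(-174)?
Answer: 36201287/11542 ≈ 3136.5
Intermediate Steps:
W(R) = -25*R/34626 (W(R) = R*(1/199) + R*(-1/174) = R/199 - R/174 = -25*R/34626)
W(-669) + (-35 + 91)² = -25/34626*(-669) + (-35 + 91)² = 5575/11542 + 56² = 5575/11542 + 3136 = 36201287/11542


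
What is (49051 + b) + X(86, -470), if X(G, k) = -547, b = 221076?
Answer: 269580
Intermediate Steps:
(49051 + b) + X(86, -470) = (49051 + 221076) - 547 = 270127 - 547 = 269580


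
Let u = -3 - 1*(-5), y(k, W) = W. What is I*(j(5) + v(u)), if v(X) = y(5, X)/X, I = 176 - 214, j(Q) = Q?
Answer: -228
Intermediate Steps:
u = 2 (u = -3 + 5 = 2)
I = -38
v(X) = 1 (v(X) = X/X = 1)
I*(j(5) + v(u)) = -38*(5 + 1) = -38*6 = -228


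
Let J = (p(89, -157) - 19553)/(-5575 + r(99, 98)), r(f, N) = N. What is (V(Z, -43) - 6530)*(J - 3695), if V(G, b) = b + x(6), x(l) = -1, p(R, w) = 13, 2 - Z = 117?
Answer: 132912967650/5477 ≈ 2.4267e+7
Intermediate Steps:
Z = -115 (Z = 2 - 1*117 = 2 - 117 = -115)
V(G, b) = -1 + b (V(G, b) = b - 1 = -1 + b)
J = 19540/5477 (J = (13 - 19553)/(-5575 + 98) = -19540/(-5477) = -19540*(-1/5477) = 19540/5477 ≈ 3.5676)
(V(Z, -43) - 6530)*(J - 3695) = ((-1 - 43) - 6530)*(19540/5477 - 3695) = (-44 - 6530)*(-20217975/5477) = -6574*(-20217975/5477) = 132912967650/5477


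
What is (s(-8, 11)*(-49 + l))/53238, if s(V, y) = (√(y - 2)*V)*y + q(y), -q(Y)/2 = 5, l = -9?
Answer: 7946/26619 ≈ 0.29851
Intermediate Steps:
q(Y) = -10 (q(Y) = -2*5 = -10)
s(V, y) = -10 + V*y*√(-2 + y) (s(V, y) = (√(y - 2)*V)*y - 10 = (√(-2 + y)*V)*y - 10 = (V*√(-2 + y))*y - 10 = V*y*√(-2 + y) - 10 = -10 + V*y*√(-2 + y))
(s(-8, 11)*(-49 + l))/53238 = ((-10 - 8*11*√(-2 + 11))*(-49 - 9))/53238 = ((-10 - 8*11*√9)*(-58))*(1/53238) = ((-10 - 8*11*3)*(-58))*(1/53238) = ((-10 - 264)*(-58))*(1/53238) = -274*(-58)*(1/53238) = 15892*(1/53238) = 7946/26619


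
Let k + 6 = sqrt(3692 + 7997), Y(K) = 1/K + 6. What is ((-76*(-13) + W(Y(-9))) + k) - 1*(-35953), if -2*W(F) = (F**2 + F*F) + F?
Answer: 5977375/162 + sqrt(11689) ≈ 37006.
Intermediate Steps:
Y(K) = 6 + 1/K
k = -6 + sqrt(11689) (k = -6 + sqrt(3692 + 7997) = -6 + sqrt(11689) ≈ 102.12)
W(F) = -F**2 - F/2 (W(F) = -((F**2 + F*F) + F)/2 = -((F**2 + F**2) + F)/2 = -(2*F**2 + F)/2 = -(F + 2*F**2)/2 = -F**2 - F/2)
((-76*(-13) + W(Y(-9))) + k) - 1*(-35953) = ((-76*(-13) - (6 + 1/(-9))*(1/2 + (6 + 1/(-9)))) + (-6 + sqrt(11689))) - 1*(-35953) = ((988 - (6 - 1/9)*(1/2 + (6 - 1/9))) + (-6 + sqrt(11689))) + 35953 = ((988 - 1*53/9*(1/2 + 53/9)) + (-6 + sqrt(11689))) + 35953 = ((988 - 1*53/9*115/18) + (-6 + sqrt(11689))) + 35953 = ((988 - 6095/162) + (-6 + sqrt(11689))) + 35953 = (153961/162 + (-6 + sqrt(11689))) + 35953 = (152989/162 + sqrt(11689)) + 35953 = 5977375/162 + sqrt(11689)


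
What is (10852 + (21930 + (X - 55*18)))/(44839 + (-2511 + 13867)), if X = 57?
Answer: 31849/56195 ≈ 0.56676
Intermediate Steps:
(10852 + (21930 + (X - 55*18)))/(44839 + (-2511 + 13867)) = (10852 + (21930 + (57 - 55*18)))/(44839 + (-2511 + 13867)) = (10852 + (21930 + (57 - 990)))/(44839 + 11356) = (10852 + (21930 - 933))/56195 = (10852 + 20997)*(1/56195) = 31849*(1/56195) = 31849/56195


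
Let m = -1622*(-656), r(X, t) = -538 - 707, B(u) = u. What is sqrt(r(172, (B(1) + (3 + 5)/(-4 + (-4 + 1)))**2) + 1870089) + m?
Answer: 1064032 + 2*sqrt(467211) ≈ 1.0654e+6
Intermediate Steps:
r(X, t) = -1245
m = 1064032
sqrt(r(172, (B(1) + (3 + 5)/(-4 + (-4 + 1)))**2) + 1870089) + m = sqrt(-1245 + 1870089) + 1064032 = sqrt(1868844) + 1064032 = 2*sqrt(467211) + 1064032 = 1064032 + 2*sqrt(467211)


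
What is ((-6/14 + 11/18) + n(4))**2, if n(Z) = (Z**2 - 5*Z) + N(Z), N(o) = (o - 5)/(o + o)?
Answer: 3948169/254016 ≈ 15.543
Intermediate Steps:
N(o) = (-5 + o)/(2*o) (N(o) = (-5 + o)/((2*o)) = (-5 + o)*(1/(2*o)) = (-5 + o)/(2*o))
n(Z) = Z**2 - 5*Z + (-5 + Z)/(2*Z) (n(Z) = (Z**2 - 5*Z) + (-5 + Z)/(2*Z) = Z**2 - 5*Z + (-5 + Z)/(2*Z))
((-6/14 + 11/18) + n(4))**2 = ((-6/14 + 11/18) + (1/2)*(-5 + 4 + 2*4**2*(-5 + 4))/4)**2 = ((-6*1/14 + 11*(1/18)) + (1/2)*(1/4)*(-5 + 4 + 2*16*(-1)))**2 = ((-3/7 + 11/18) + (1/2)*(1/4)*(-5 + 4 - 32))**2 = (23/126 + (1/2)*(1/4)*(-33))**2 = (23/126 - 33/8)**2 = (-1987/504)**2 = 3948169/254016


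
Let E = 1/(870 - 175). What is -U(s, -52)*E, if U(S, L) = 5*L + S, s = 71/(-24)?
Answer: 6311/16680 ≈ 0.37836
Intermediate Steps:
s = -71/24 (s = 71*(-1/24) = -71/24 ≈ -2.9583)
U(S, L) = S + 5*L
E = 1/695 ≈ 0.0014388
-U(s, -52)*E = -(-71/24 + 5*(-52))/695 = -(-71/24 - 260)/695 = -(-6311)/(24*695) = -1*(-6311/16680) = 6311/16680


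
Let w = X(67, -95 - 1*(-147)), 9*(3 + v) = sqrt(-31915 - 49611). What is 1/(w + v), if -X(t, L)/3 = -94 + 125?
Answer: -3888/414011 - 9*I*sqrt(81526)/828022 ≈ -0.0093911 - 0.0031035*I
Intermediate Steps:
X(t, L) = -93 (X(t, L) = -3*(-94 + 125) = -3*31 = -93)
v = -3 + I*sqrt(81526)/9 (v = -3 + sqrt(-31915 - 49611)/9 = -3 + sqrt(-81526)/9 = -3 + (I*sqrt(81526))/9 = -3 + I*sqrt(81526)/9 ≈ -3.0 + 31.725*I)
w = -93
1/(w + v) = 1/(-93 + (-3 + I*sqrt(81526)/9)) = 1/(-96 + I*sqrt(81526)/9)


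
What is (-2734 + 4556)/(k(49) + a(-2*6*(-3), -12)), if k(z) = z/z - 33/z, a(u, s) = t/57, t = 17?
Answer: 5088846/1745 ≈ 2916.2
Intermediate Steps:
a(u, s) = 17/57
k(z) = 1 - 33/z
(-2734 + 4556)/(k(49) + a(-2*6*(-3), -12)) = (-2734 + 4556)/((-33 + 49)/49 + 17/57) = 1822/((1/49)*16 + 17/57) = 1822/(16/49 + 17/57) = 1822/(1745/2793) = 1822*(2793/1745) = 5088846/1745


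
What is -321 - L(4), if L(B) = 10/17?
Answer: -5467/17 ≈ -321.59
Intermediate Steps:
L(B) = 10/17 (L(B) = 10*(1/17) = 10/17)
-321 - L(4) = -321 - 1*10/17 = -321 - 10/17 = -5467/17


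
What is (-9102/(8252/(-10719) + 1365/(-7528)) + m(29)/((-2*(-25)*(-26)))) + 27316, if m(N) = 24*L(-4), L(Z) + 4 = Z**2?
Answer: 920080972522148/24944559575 ≈ 36885.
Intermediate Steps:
L(Z) = -4 + Z**2
m(N) = 288 (m(N) = 24*(-4 + (-4)**2) = 24*(-4 + 16) = 24*12 = 288)
(-9102/(8252/(-10719) + 1365/(-7528)) + m(29)/((-2*(-25)*(-26)))) + 27316 = (-9102/(8252/(-10719) + 1365/(-7528)) + 288/((-2*(-25)*(-26)))) + 27316 = (-9102/(8252*(-1/10719) + 1365*(-1/7528)) + 288/((50*(-26)))) + 27316 = (-9102/(-8252/10719 - 1365/7528) + 288/(-1300)) + 27316 = (-9102/(-76752491/80692632) + 288*(-1/1300)) + 27316 = (-9102*(-80692632/76752491) - 72/325) + 27316 = (734464336464/76752491 - 72/325) + 27316 = 238695383171448/24944559575 + 27316 = 920080972522148/24944559575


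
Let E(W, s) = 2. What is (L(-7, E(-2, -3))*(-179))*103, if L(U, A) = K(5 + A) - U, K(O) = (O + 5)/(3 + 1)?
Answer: -184370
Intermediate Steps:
K(O) = 5/4 + O/4 (K(O) = (5 + O)/4 = (5 + O)*(1/4) = 5/4 + O/4)
L(U, A) = 5/2 - U + A/4 (L(U, A) = (5/4 + (5 + A)/4) - U = (5/4 + (5/4 + A/4)) - U = (5/2 + A/4) - U = 5/2 - U + A/4)
(L(-7, E(-2, -3))*(-179))*103 = ((5/2 - 1*(-7) + (1/4)*2)*(-179))*103 = ((5/2 + 7 + 1/2)*(-179))*103 = (10*(-179))*103 = -1790*103 = -184370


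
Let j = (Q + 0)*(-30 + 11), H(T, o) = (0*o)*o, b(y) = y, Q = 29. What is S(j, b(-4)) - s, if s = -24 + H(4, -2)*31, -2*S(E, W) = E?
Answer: 599/2 ≈ 299.50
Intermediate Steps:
H(T, o) = 0 (H(T, o) = 0*o = 0)
j = -551 (j = (29 + 0)*(-30 + 11) = 29*(-19) = -551)
S(E, W) = -E/2
s = -24 (s = -24 + 0*31 = -24 + 0 = -24)
S(j, b(-4)) - s = -1/2*(-551) - 1*(-24) = 551/2 + 24 = 599/2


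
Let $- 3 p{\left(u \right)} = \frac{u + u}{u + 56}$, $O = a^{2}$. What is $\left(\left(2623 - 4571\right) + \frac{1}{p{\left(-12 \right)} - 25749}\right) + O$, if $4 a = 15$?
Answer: $- \frac{8764202667}{4531792} \approx -1933.9$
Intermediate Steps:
$a = \frac{15}{4}$ ($a = \frac{1}{4} \cdot 15 = \frac{15}{4} \approx 3.75$)
$O = \frac{225}{16}$ ($O = \left(\frac{15}{4}\right)^{2} = \frac{225}{16} \approx 14.063$)
$p{\left(u \right)} = - \frac{2 u}{3 \left(56 + u\right)}$ ($p{\left(u \right)} = - \frac{\left(u + u\right) \frac{1}{u + 56}}{3} = - \frac{2 u \frac{1}{56 + u}}{3} = - \frac{2 u}{3 \left(56 + u\right)}$)
$\left(\left(2623 - 4571\right) + \frac{1}{p{\left(-12 \right)} - 25749}\right) + O = \left(\left(2623 - 4571\right) + \frac{1}{\left(-2\right) \left(-12\right) \frac{1}{168 + 3 \left(-12\right)} - 25749}\right) + \frac{225}{16} = \left(-1948 + \frac{1}{\left(-2\right) \left(-12\right) \frac{1}{168 - 36} - 25749}\right) + \frac{225}{16} = \left(-1948 + \frac{1}{\left(-2\right) \left(-12\right) \frac{1}{132} - 25749}\right) + \frac{225}{16} = \left(-1948 + \frac{1}{\frac{2}{11} - 25749}\right) + \frac{225}{16} = \left(-1948 + \frac{1}{- \frac{283237}{11}}\right) + \frac{225}{16} = \left(-1948 - \frac{11}{283237}\right) + \frac{225}{16} = - \frac{551745687}{283237} + \frac{225}{16} = - \frac{8764202667}{4531792}$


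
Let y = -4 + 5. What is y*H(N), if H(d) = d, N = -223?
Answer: -223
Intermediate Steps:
y = 1
y*H(N) = 1*(-223) = -223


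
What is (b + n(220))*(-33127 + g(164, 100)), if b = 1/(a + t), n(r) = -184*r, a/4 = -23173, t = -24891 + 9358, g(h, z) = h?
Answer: 144409188956963/108225 ≈ 1.3343e+9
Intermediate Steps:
t = -15533
a = -92692 (a = 4*(-23173) = -92692)
b = -1/108225 (b = 1/(-92692 - 15533) = 1/(-108225) = -1/108225 ≈ -9.2400e-6)
(b + n(220))*(-33127 + g(164, 100)) = (-1/108225 - 184*220)*(-33127 + 164) = (-1/108225 - 40480)*(-32963) = -4380948001/108225*(-32963) = 144409188956963/108225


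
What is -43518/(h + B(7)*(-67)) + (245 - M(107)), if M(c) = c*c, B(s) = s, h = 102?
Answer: -4068350/367 ≈ -11085.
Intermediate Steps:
M(c) = c**2
-43518/(h + B(7)*(-67)) + (245 - M(107)) = -43518/(102 + 7*(-67)) + (245 - 1*107**2) = -43518/(102 - 469) + (245 - 1*11449) = -43518/(-367) + (245 - 11449) = -43518*(-1/367) - 11204 = 43518/367 - 11204 = -4068350/367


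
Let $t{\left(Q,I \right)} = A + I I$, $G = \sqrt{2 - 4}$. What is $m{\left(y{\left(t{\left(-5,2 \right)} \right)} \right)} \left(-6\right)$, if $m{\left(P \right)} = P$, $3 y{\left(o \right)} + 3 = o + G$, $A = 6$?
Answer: $-14 - 2 i \sqrt{2} \approx -14.0 - 2.8284 i$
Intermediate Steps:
$G = i \sqrt{2}$ ($G = \sqrt{-2} = i \sqrt{2} \approx 1.4142 i$)
$t{\left(Q,I \right)} = 6 + I^{2}$ ($t{\left(Q,I \right)} = 6 + I I = 6 + I^{2}$)
$y{\left(o \right)} = -1 + \frac{o}{3} + \frac{i \sqrt{2}}{3}$ ($y{\left(o \right)} = -1 + \frac{o + i \sqrt{2}}{3} = -1 + \left(\frac{o}{3} + \frac{i \sqrt{2}}{3}\right) = -1 + \frac{o}{3} + \frac{i \sqrt{2}}{3}$)
$m{\left(y{\left(t{\left(-5,2 \right)} \right)} \right)} \left(-6\right) = \left(-1 + \frac{6 + 2^{2}}{3} + \frac{i \sqrt{2}}{3}\right) \left(-6\right) = \left(-1 + \frac{6 + 4}{3} + \frac{i \sqrt{2}}{3}\right) \left(-6\right) = \left(-1 + \frac{1}{3} \cdot 10 + \frac{i \sqrt{2}}{3}\right) \left(-6\right) = \left(-1 + \frac{10}{3} + \frac{i \sqrt{2}}{3}\right) \left(-6\right) = \left(\frac{7}{3} + \frac{i \sqrt{2}}{3}\right) \left(-6\right) = -14 - 2 i \sqrt{2}$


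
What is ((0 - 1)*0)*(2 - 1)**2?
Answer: 0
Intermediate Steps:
((0 - 1)*0)*(2 - 1)**2 = -1*0*1**2 = 0*1 = 0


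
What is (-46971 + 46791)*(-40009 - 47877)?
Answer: 15819480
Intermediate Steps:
(-46971 + 46791)*(-40009 - 47877) = -180*(-87886) = 15819480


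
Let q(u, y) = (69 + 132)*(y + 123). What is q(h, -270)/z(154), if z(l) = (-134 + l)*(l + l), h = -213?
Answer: -4221/880 ≈ -4.7966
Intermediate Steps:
z(l) = 2*l*(-134 + l) (z(l) = (-134 + l)*(2*l) = 2*l*(-134 + l))
q(u, y) = 24723 + 201*y (q(u, y) = 201*(123 + y) = 24723 + 201*y)
q(h, -270)/z(154) = (24723 + 201*(-270))/((2*154*(-134 + 154))) = (24723 - 54270)/((2*154*20)) = -29547/6160 = -29547*1/6160 = -4221/880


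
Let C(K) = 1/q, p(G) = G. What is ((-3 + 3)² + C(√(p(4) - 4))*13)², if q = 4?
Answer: 169/16 ≈ 10.563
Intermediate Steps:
C(K) = ¼ (C(K) = 1/4 = ¼)
((-3 + 3)² + C(√(p(4) - 4))*13)² = ((-3 + 3)² + (¼)*13)² = (0² + 13/4)² = (0 + 13/4)² = (13/4)² = 169/16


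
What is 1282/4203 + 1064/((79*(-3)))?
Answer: -1389386/332037 ≈ -4.1844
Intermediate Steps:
1282/4203 + 1064/((79*(-3))) = 1282*(1/4203) + 1064/(-237) = 1282/4203 + 1064*(-1/237) = 1282/4203 - 1064/237 = -1389386/332037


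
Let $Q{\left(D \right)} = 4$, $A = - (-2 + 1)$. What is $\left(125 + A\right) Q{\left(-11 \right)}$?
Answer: $504$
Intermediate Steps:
$A = 1$ ($A = \left(-1\right) \left(-1\right) = 1$)
$\left(125 + A\right) Q{\left(-11 \right)} = \left(125 + 1\right) 4 = 126 \cdot 4 = 504$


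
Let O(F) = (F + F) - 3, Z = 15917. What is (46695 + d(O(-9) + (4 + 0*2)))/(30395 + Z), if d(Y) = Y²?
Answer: 839/827 ≈ 1.0145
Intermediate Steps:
O(F) = -3 + 2*F (O(F) = 2*F - 3 = -3 + 2*F)
(46695 + d(O(-9) + (4 + 0*2)))/(30395 + Z) = (46695 + ((-3 + 2*(-9)) + (4 + 0*2))²)/(30395 + 15917) = (46695 + ((-3 - 18) + (4 + 0))²)/46312 = (46695 + (-21 + 4)²)*(1/46312) = (46695 + (-17)²)*(1/46312) = (46695 + 289)*(1/46312) = 46984*(1/46312) = 839/827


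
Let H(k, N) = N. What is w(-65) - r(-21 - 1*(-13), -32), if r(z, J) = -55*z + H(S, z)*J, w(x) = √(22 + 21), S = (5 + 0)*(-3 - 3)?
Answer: -696 + √43 ≈ -689.44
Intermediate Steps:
S = -30 (S = 5*(-6) = -30)
w(x) = √43
r(z, J) = -55*z + J*z (r(z, J) = -55*z + z*J = -55*z + J*z)
w(-65) - r(-21 - 1*(-13), -32) = √43 - (-21 - 1*(-13))*(-55 - 32) = √43 - (-21 + 13)*(-87) = √43 - (-8)*(-87) = √43 - 1*696 = √43 - 696 = -696 + √43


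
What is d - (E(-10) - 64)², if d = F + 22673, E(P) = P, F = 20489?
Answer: 37686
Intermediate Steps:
d = 43162 (d = 20489 + 22673 = 43162)
d - (E(-10) - 64)² = 43162 - (-10 - 64)² = 43162 - 1*(-74)² = 43162 - 1*5476 = 43162 - 5476 = 37686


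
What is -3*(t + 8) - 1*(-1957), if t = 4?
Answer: 1921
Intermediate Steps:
-3*(t + 8) - 1*(-1957) = -3*(4 + 8) - 1*(-1957) = -3*12 + 1957 = -36 + 1957 = 1921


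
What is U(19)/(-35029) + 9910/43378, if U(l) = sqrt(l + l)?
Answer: 4955/21689 - sqrt(38)/35029 ≈ 0.22828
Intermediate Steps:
U(l) = sqrt(2)*sqrt(l) (U(l) = sqrt(2*l) = sqrt(2)*sqrt(l))
U(19)/(-35029) + 9910/43378 = (sqrt(2)*sqrt(19))/(-35029) + 9910/43378 = sqrt(38)*(-1/35029) + 9910*(1/43378) = -sqrt(38)/35029 + 4955/21689 = 4955/21689 - sqrt(38)/35029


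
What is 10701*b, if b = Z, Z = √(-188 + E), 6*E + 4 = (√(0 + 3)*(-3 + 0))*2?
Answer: 3567*√(-1698 - 9*√3) ≈ 1.4766e+5*I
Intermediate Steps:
E = -⅔ - √3 (E = -⅔ + ((√(0 + 3)*(-3 + 0))*2)/6 = -⅔ + ((√3*(-3))*2)/6 = -⅔ + (-3*√3*2)/6 = -⅔ + (-6*√3)/6 = -⅔ - √3 ≈ -2.3987)
Z = √(-566/3 - √3) (Z = √(-188 + (-⅔ - √3)) = √(-566/3 - √3) ≈ 13.799*I)
b = √(-1698 - 9*√3)/3 ≈ 13.799*I
10701*b = 10701*(√(-1698 - 9*√3)/3) = 3567*√(-1698 - 9*√3)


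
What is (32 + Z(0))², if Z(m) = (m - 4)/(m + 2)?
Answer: 900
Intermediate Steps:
Z(m) = (-4 + m)/(2 + m)
(32 + Z(0))² = (32 + (-4 + 0)/(2 + 0))² = (32 - 4/2)² = (32 + (½)*(-4))² = (32 - 2)² = 30² = 900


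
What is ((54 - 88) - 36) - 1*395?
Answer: -465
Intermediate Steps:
((54 - 88) - 36) - 1*395 = (-34 - 36) - 395 = -70 - 395 = -465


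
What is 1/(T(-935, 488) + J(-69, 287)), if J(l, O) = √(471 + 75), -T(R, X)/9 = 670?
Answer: -1005/6060059 - √546/36360354 ≈ -0.00016648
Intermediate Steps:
T(R, X) = -6030 (T(R, X) = -9*670 = -6030)
J(l, O) = √546
1/(T(-935, 488) + J(-69, 287)) = 1/(-6030 + √546)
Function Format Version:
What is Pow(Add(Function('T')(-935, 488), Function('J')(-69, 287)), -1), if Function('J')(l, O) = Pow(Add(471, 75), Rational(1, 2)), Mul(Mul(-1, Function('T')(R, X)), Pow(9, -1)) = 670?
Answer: Add(Rational(-1005, 6060059), Mul(Rational(-1, 36360354), Pow(546, Rational(1, 2)))) ≈ -0.00016648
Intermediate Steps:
Function('T')(R, X) = -6030 (Function('T')(R, X) = Mul(-9, 670) = -6030)
Function('J')(l, O) = Pow(546, Rational(1, 2))
Pow(Add(Function('T')(-935, 488), Function('J')(-69, 287)), -1) = Pow(Add(-6030, Pow(546, Rational(1, 2))), -1)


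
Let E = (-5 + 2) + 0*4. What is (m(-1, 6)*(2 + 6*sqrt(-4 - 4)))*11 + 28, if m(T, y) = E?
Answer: -38 - 396*I*sqrt(2) ≈ -38.0 - 560.03*I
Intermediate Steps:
E = -3 (E = -3 + 0 = -3)
m(T, y) = -3
(m(-1, 6)*(2 + 6*sqrt(-4 - 4)))*11 + 28 = -3*(2 + 6*sqrt(-4 - 4))*11 + 28 = -3*(2 + 6*sqrt(-8))*11 + 28 = -3*(2 + 6*(2*I*sqrt(2)))*11 + 28 = -3*(2 + 12*I*sqrt(2))*11 + 28 = (-6 - 36*I*sqrt(2))*11 + 28 = (-66 - 396*I*sqrt(2)) + 28 = -38 - 396*I*sqrt(2)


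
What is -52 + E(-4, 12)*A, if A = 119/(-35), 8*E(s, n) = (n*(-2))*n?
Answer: 352/5 ≈ 70.400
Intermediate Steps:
E(s, n) = -n²/4 (E(s, n) = ((n*(-2))*n)/8 = ((-2*n)*n)/8 = (-2*n²)/8 = -n²/4)
A = -17/5 (A = 119*(-1/35) = -17/5 ≈ -3.4000)
-52 + E(-4, 12)*A = -52 - ¼*12²*(-17/5) = -52 - ¼*144*(-17/5) = -52 - 36*(-17/5) = -52 + 612/5 = 352/5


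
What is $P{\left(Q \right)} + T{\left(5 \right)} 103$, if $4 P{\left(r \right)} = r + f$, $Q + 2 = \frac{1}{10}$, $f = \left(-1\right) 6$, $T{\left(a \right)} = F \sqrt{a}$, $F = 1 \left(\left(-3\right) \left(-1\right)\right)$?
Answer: $- \frac{79}{40} + 309 \sqrt{5} \approx 688.97$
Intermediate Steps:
$F = 3$ ($F = 1 \cdot 3 = 3$)
$T{\left(a \right)} = 3 \sqrt{a}$
$f = -6$
$Q = - \frac{19}{10}$ ($Q = -2 + \frac{1}{10} = - \frac{19}{10} \approx -1.9$)
$P{\left(r \right)} = - \frac{3}{2} + \frac{r}{4}$ ($P{\left(r \right)} = \frac{r - 6}{4} = \frac{-6 + r}{4} = - \frac{3}{2} + \frac{r}{4}$)
$P{\left(Q \right)} + T{\left(5 \right)} 103 = \left(- \frac{3}{2} + \frac{1}{4} \left(- \frac{19}{10}\right)\right) + 3 \sqrt{5} \cdot 103 = \left(- \frac{3}{2} - \frac{19}{40}\right) + 309 \sqrt{5} = - \frac{79}{40} + 309 \sqrt{5}$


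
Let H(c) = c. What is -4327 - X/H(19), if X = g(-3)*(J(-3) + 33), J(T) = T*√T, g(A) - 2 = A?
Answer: -82180/19 - 3*I*√3/19 ≈ -4325.3 - 0.27348*I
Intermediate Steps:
g(A) = 2 + A
J(T) = T^(3/2)
X = -33 + 3*I*√3 (X = (2 - 3)*((-3)^(3/2) + 33) = -(-3*I*√3 + 33) = -(33 - 3*I*√3) = -33 + 3*I*√3 ≈ -33.0 + 5.1962*I)
-4327 - X/H(19) = -4327 - (-33 + 3*I*√3)/19 = -4327 - (-33/19 + 3*I*√3/19) = -4327 + (33/19 - 3*I*√3/19) = -82180/19 - 3*I*√3/19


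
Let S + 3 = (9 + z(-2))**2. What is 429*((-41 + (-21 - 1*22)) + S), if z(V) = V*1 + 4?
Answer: 14586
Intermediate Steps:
z(V) = 4 + V (z(V) = V + 4 = 4 + V)
S = 118 (S = -3 + (9 + (4 - 2))**2 = -3 + (9 + 2)**2 = -3 + 11**2 = -3 + 121 = 118)
429*((-41 + (-21 - 1*22)) + S) = 429*((-41 + (-21 - 1*22)) + 118) = 429*((-41 + (-21 - 22)) + 118) = 429*((-41 - 43) + 118) = 429*(-84 + 118) = 429*34 = 14586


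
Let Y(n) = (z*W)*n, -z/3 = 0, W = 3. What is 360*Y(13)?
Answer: 0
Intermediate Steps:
z = 0 (z = -3*0 = 0)
Y(n) = 0 (Y(n) = (0*3)*n = 0*n = 0)
360*Y(13) = 360*0 = 0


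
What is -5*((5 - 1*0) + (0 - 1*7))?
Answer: 10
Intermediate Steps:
-5*((5 - 1*0) + (0 - 1*7)) = -5*((5 + 0) + (0 - 7)) = -5*(5 - 7) = -5*(-2) = 10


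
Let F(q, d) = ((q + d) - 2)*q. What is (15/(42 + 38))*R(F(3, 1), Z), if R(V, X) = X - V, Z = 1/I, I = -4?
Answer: -75/64 ≈ -1.1719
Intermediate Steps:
F(q, d) = q*(-2 + d + q) (F(q, d) = ((d + q) - 2)*q = (-2 + d + q)*q = q*(-2 + d + q))
Z = -1/4 (Z = 1/(-4) = -1/4 ≈ -0.25000)
(15/(42 + 38))*R(F(3, 1), Z) = (15/(42 + 38))*(-1/4 - 3*(-2 + 1 + 3)) = (15/80)*(-1/4 - 3*2) = ((1/80)*15)*(-1/4 - 1*6) = 3*(-1/4 - 6)/16 = (3/16)*(-25/4) = -75/64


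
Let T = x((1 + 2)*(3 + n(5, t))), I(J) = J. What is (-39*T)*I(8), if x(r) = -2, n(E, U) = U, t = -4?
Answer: 624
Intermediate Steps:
T = -2
(-39*T)*I(8) = -39*(-2)*8 = 78*8 = 624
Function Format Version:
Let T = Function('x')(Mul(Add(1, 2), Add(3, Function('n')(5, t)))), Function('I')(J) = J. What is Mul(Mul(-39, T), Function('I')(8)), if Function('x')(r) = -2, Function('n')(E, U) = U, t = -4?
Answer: 624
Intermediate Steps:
T = -2
Mul(Mul(-39, T), Function('I')(8)) = Mul(Mul(-39, -2), 8) = Mul(78, 8) = 624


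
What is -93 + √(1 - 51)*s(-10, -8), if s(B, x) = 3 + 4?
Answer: -93 + 35*I*√2 ≈ -93.0 + 49.497*I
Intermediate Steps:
s(B, x) = 7
-93 + √(1 - 51)*s(-10, -8) = -93 + √(1 - 51)*7 = -93 + √(-50)*7 = -93 + (5*I*√2)*7 = -93 + 35*I*√2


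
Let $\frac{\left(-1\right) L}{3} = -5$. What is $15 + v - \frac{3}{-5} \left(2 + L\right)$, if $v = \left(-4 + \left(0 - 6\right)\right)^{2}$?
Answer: $1035$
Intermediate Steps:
$L = 15$ ($L = \left(-3\right) \left(-5\right) = 15$)
$v = 100$ ($v = \left(-4 + \left(0 - 6\right)\right)^{2} = \left(-4 - 6\right)^{2} = \left(-10\right)^{2} = 100$)
$15 + v - \frac{3}{-5} \left(2 + L\right) = 15 + 100 - \frac{3}{-5} \left(2 + 15\right) = 15 + 100 \left(-3\right) \left(- \frac{1}{5}\right) 17 = 15 + 100 \cdot \frac{3}{5} \cdot 17 = 15 + 100 \cdot \frac{51}{5} = 15 + 1020 = 1035$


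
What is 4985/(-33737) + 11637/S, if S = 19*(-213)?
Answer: -137590588/45511213 ≈ -3.0232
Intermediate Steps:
S = -4047
4985/(-33737) + 11637/S = 4985/(-33737) + 11637/(-4047) = 4985*(-1/33737) + 11637*(-1/4047) = -4985/33737 - 3879/1349 = -137590588/45511213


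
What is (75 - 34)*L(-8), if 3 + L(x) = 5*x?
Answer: -1763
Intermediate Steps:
L(x) = -3 + 5*x
(75 - 34)*L(-8) = (75 - 34)*(-3 + 5*(-8)) = 41*(-3 - 40) = 41*(-43) = -1763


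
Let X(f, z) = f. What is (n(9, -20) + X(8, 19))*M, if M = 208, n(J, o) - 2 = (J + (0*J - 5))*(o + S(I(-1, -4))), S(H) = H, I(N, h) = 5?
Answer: -10400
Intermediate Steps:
n(J, o) = 2 + (-5 + J)*(5 + o) (n(J, o) = 2 + (J + (0*J - 5))*(o + 5) = 2 + (J + (0 - 5))*(5 + o) = 2 + (J - 5)*(5 + o) = 2 + (-5 + J)*(5 + o))
(n(9, -20) + X(8, 19))*M = ((-23 - 5*(-20) + 5*9 + 9*(-20)) + 8)*208 = ((-23 + 100 + 45 - 180) + 8)*208 = (-58 + 8)*208 = -50*208 = -10400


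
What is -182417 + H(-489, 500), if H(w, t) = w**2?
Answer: 56704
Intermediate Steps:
-182417 + H(-489, 500) = -182417 + (-489)**2 = -182417 + 239121 = 56704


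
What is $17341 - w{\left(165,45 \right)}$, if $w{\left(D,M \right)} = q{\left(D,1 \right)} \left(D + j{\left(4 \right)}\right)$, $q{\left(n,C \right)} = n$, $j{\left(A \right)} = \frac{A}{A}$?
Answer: $-10049$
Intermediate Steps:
$j{\left(A \right)} = 1$
$w{\left(D,M \right)} = D \left(1 + D\right)$ ($w{\left(D,M \right)} = D \left(D + 1\right) = D \left(1 + D\right)$)
$17341 - w{\left(165,45 \right)} = 17341 - 165 \left(1 + 165\right) = 17341 - 165 \cdot 166 = 17341 - 27390 = -10049$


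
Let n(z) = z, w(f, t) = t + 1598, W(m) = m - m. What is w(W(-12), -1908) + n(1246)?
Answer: 936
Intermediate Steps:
W(m) = 0
w(f, t) = 1598 + t
w(W(-12), -1908) + n(1246) = (1598 - 1908) + 1246 = -310 + 1246 = 936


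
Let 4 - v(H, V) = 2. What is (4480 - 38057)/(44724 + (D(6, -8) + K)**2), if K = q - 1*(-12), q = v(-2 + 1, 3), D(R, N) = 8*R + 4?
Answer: -33577/49080 ≈ -0.68413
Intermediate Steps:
D(R, N) = 4 + 8*R
v(H, V) = 2 (v(H, V) = 4 - 1*2 = 4 - 2 = 2)
q = 2
K = 14 (K = 2 - 1*(-12) = 2 + 12 = 14)
(4480 - 38057)/(44724 + (D(6, -8) + K)**2) = (4480 - 38057)/(44724 + ((4 + 8*6) + 14)**2) = -33577/(44724 + ((4 + 48) + 14)**2) = -33577/(44724 + (52 + 14)**2) = -33577/(44724 + 66**2) = -33577/(44724 + 4356) = -33577/49080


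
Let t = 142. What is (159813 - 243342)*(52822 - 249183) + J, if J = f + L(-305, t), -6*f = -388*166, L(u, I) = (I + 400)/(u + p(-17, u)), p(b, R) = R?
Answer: 15007691563042/915 ≈ 1.6402e+10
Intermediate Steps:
L(u, I) = (400 + I)/(2*u) (L(u, I) = (I + 400)/(u + u) = (400 + I)/((2*u)) = (400 + I)*(1/(2*u)) = (400 + I)/(2*u))
f = 32204/3 (f = -(-194)*166/3 = -⅙*(-64408) = 32204/3 ≈ 10735.)
J = 9821407/915 (J = 32204/3 + (½)*(400 + 142)/(-305) = 32204/3 + (½)*(-1/305)*542 = 32204/3 - 271/305 = 9821407/915 ≈ 10734.)
(159813 - 243342)*(52822 - 249183) + J = (159813 - 243342)*(52822 - 249183) + 9821407/915 = -83529*(-196361) + 9821407/915 = 16401837969 + 9821407/915 = 15007691563042/915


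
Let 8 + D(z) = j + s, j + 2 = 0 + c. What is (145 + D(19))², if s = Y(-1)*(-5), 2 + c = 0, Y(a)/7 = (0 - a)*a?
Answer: 28224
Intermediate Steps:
Y(a) = -7*a² (Y(a) = 7*((0 - a)*a) = 7*((-a)*a) = 7*(-a²) = -7*a²)
c = -2 (c = -2 + 0 = -2)
s = 35 (s = -7*(-1)²*(-5) = -7*1*(-5) = -7*(-5) = 35)
j = -4 (j = -2 + (0 - 2) = -2 - 2 = -4)
D(z) = 23 (D(z) = -8 + (-4 + 35) = -8 + 31 = 23)
(145 + D(19))² = (145 + 23)² = 168² = 28224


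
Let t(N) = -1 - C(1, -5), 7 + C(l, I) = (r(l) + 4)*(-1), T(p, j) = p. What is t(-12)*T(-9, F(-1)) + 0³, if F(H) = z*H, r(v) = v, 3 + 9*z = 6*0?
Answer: -99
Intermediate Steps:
z = -⅓ (z = -⅓ + (6*0)/9 = -⅓ + (⅑)*0 = -⅓ + 0 = -⅓ ≈ -0.33333)
F(H) = -H/3
C(l, I) = -11 - l (C(l, I) = -7 + (l + 4)*(-1) = -7 + (4 + l)*(-1) = -7 + (-4 - l) = -11 - l)
t(N) = 11 (t(N) = -1 - (-11 - 1*1) = -1 - (-11 - 1) = -1 - 1*(-12) = -1 + 12 = 11)
t(-12)*T(-9, F(-1)) + 0³ = 11*(-9) + 0³ = -99 + 0 = -99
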